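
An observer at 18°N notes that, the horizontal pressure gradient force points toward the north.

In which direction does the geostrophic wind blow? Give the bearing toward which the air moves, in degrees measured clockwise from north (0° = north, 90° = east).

090°

The pressure-gradient force points toward the north (bearing 000°).
Geostrophic balance: in the Northern Hemisphere the Coriolis force deflects motion to the right, so the geostrophic wind blows 90° to the right of the pressure-gradient force (low pressure on the left).
Rotating 000° by 90° clockwise gives 090° — the wind blows toward the east.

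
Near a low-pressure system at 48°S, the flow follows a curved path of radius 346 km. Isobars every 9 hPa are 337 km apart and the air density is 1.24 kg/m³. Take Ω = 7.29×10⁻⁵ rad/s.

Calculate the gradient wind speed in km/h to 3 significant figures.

51.7 km/h

Coriolis parameter at 48°S:
f = 2Ω sin φ = 2 × 7.29×10⁻⁵ × sin 48° = 1.08×10⁻⁴ s⁻¹
Pressure gradient: |∂P/∂n| = 900 Pa / 337000 m = 2.67×10⁻³ Pa/m
Geostrophic speed: V_g = |∂P/∂n|/(fρ) = 2.67×10⁻³/(1.08×10⁻⁴ × 1.24) = 19.9 m/s
Around a low, centrifugal force acts outward with Coriolis, so pressure-gradient force balances both:
(1/ρ)|∂P/∂n| = fV + V²/R  →  V² + fR·V − fR·V_g = 0
With fR = 1.08×10⁻⁴ × 346×10³ m = 37.5 m/s:
V = [−fR + √((fR)² + 4 fR V_g)]/2 = [−37.5 + √(37.5² + 4×37.5×19.9)]/2 = 14.4 m/s
Subgeostrophic (V < V_g = 19.9 m/s), as expected around a low.
Converting: 14.4 m/s × 3.6 = 51.7 km/h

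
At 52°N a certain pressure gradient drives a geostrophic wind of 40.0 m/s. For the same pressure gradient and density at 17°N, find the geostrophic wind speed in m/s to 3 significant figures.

108 m/s

With the same pressure gradient and density, V_g ∝ 1/f ∝ 1/sin φ.
V₂ = V₁ · sin φ₁ / sin φ₂ = 40.0 × sin 52° / sin 17°
V₂ = 40.0 × 0.7880/0.2924 = 108 m/s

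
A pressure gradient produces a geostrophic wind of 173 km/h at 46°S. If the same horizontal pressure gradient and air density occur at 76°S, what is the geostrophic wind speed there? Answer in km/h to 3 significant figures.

128 km/h

With the same pressure gradient and density, V_g ∝ 1/f ∝ 1/sin φ.
V₂ = V₁ · sin φ₁ / sin φ₂ = 173 × sin 46° / sin 76°
V₂ = 173 × 0.7193/0.9703 = 128 km/h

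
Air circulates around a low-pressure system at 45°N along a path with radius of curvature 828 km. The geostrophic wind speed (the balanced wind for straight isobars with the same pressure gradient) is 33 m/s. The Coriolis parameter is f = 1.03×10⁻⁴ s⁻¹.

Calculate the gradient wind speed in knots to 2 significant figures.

Around a low, centrifugal force acts outward with Coriolis, so pressure-gradient force balances both:
(1/ρ)|∂P/∂n| = fV + V²/R  →  V² + fR·V − fR·V_g = 0
With fR = 1.03×10⁻⁴ × 828×10³ m = 85.3 m/s:
V = [−fR + √((fR)² + 4 fR V_g)]/2 = [−85.3 + √(85.3² + 4×85.3×33)]/2 = 25.4 m/s
Subgeostrophic (V < V_g = 33 m/s), as expected around a low.
Converting: 25.4 m/s × 1.944 = 49 knots

49 knots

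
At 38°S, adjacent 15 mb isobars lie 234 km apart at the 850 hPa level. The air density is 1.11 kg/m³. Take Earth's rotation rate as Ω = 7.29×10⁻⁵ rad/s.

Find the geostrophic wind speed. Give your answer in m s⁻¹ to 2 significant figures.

Coriolis parameter at 38°S:
f = 2Ω sin φ = 2 × 7.29×10⁻⁵ × sin 38° = 8.98×10⁻⁵ s⁻¹
Pressure gradient: |∂P/∂n| = 1500 Pa / 234000 m = 6.41×10⁻³ Pa/m
Geostrophic balance (pressure-gradient force = Coriolis force):
V_g = (1/(fρ)) |∂P/∂n| = 6.41×10⁻³ / (8.98×10⁻⁵ × 1.11) = 64.3 m/s

64 m s⁻¹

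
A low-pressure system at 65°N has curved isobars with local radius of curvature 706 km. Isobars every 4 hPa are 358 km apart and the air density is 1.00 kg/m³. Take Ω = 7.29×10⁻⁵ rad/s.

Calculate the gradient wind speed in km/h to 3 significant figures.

Coriolis parameter at 65°N:
f = 2Ω sin φ = 2 × 7.29×10⁻⁵ × sin 65° = 1.32×10⁻⁴ s⁻¹
Pressure gradient: |∂P/∂n| = 400 Pa / 358000 m = 1.12×10⁻³ Pa/m
Geostrophic speed: V_g = |∂P/∂n|/(fρ) = 1.12×10⁻³/(1.32×10⁻⁴ × 1.00) = 8.46 m/s
Around a low, centrifugal force acts outward with Coriolis, so pressure-gradient force balances both:
(1/ρ)|∂P/∂n| = fV + V²/R  →  V² + fR·V − fR·V_g = 0
With fR = 1.32×10⁻⁴ × 706×10³ m = 93.3 m/s:
V = [−fR + √((fR)² + 4 fR V_g)]/2 = [−93.3 + √(93.3² + 4×93.3×8.46)]/2 = 7.8 m/s
Subgeostrophic (V < V_g = 8.46 m/s), as expected around a low.
Converting: 7.8 m/s × 3.6 = 28.1 km/h

28.1 km/h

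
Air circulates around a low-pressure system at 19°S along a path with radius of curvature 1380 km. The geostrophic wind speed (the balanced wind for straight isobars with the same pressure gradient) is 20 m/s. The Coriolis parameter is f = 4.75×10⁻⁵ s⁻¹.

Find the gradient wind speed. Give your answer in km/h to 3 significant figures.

Around a low, centrifugal force acts outward with Coriolis, so pressure-gradient force balances both:
(1/ρ)|∂P/∂n| = fV + V²/R  →  V² + fR·V − fR·V_g = 0
With fR = 4.75×10⁻⁵ × 1380×10³ m = 65.5 m/s:
V = [−fR + √((fR)² + 4 fR V_g)]/2 = [−65.5 + √(65.5² + 4×65.5×20)]/2 = 16.1 m/s
Subgeostrophic (V < V_g = 20 m/s), as expected around a low.
Converting: 16.1 m/s × 3.6 = 57.8 km/h

57.8 km/h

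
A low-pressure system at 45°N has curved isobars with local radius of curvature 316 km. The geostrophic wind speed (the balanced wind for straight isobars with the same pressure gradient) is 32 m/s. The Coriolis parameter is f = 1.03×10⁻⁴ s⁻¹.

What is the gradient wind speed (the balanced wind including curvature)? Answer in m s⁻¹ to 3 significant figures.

Around a low, centrifugal force acts outward with Coriolis, so pressure-gradient force balances both:
(1/ρ)|∂P/∂n| = fV + V²/R  →  V² + fR·V − fR·V_g = 0
With fR = 1.03×10⁻⁴ × 316×10³ m = 32.5 m/s:
V = [−fR + √((fR)² + 4 fR V_g)]/2 = [−32.5 + √(32.5² + 4×32.5×32)]/2 = 19.9 m/s
Subgeostrophic (V < V_g = 32 m/s), as expected around a low.

19.9 m s⁻¹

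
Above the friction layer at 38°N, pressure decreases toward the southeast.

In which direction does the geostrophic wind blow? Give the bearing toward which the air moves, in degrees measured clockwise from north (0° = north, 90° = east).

225°

The pressure-gradient force points toward the southeast (bearing 135°).
Geostrophic balance: in the Northern Hemisphere the Coriolis force deflects motion to the right, so the geostrophic wind blows 90° to the right of the pressure-gradient force (low pressure on the left).
Rotating 135° by 90° clockwise gives 225° — the wind blows toward the southwest.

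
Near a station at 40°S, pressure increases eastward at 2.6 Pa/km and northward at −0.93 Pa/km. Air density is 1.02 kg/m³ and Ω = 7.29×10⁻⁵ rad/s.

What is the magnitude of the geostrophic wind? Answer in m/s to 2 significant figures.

29 m/s

Coriolis parameter at 40°S:
f = 2Ω sin φ = 2 × 7.29×10⁻⁵ × sin 40° = 9.37×10⁻⁵ s⁻¹
In the Southern Hemisphere f is negative: f = −9.37×10⁻⁵ s⁻¹.
Component geostrophic relations (x east, y north):
u_g = −(1/(fρ)) ∂P/∂y,  v_g = (1/(fρ)) ∂P/∂x
u_g = −(−0.93×10⁻³)/(−9.37×10⁻⁵ × 1.02) = −9.73 m/s;  v_g = (2.6×10⁻³)/(−9.37×10⁻⁵ × 1.02) = −27.2 m/s
|V_g| = √(u_g² + v_g²) = 28.9 m/s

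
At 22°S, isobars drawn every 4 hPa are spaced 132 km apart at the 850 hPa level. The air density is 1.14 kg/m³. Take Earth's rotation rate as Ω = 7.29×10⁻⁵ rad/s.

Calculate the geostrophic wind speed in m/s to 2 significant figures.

49 m/s

Coriolis parameter at 22°S:
f = 2Ω sin φ = 2 × 7.29×10⁻⁵ × sin 22° = 5.46×10⁻⁵ s⁻¹
Pressure gradient: |∂P/∂n| = 400 Pa / 132000 m = 3.03×10⁻³ Pa/m
Geostrophic balance (pressure-gradient force = Coriolis force):
V_g = (1/(fρ)) |∂P/∂n| = 3.03×10⁻³ / (5.46×10⁻⁵ × 1.14) = 48.7 m/s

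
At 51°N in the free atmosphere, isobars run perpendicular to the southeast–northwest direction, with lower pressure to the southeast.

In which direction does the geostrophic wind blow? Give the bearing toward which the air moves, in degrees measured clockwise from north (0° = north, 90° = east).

The pressure-gradient force points toward the southeast (bearing 135°).
Geostrophic balance: in the Northern Hemisphere the Coriolis force deflects motion to the right, so the geostrophic wind blows 90° to the right of the pressure-gradient force (low pressure on the left).
Rotating 135° by 90° clockwise gives 225° — the wind blows toward the southwest.

225°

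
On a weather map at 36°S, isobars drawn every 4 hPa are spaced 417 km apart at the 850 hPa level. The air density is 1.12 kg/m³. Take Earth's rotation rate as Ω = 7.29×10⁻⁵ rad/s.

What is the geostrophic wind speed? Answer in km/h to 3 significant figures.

Coriolis parameter at 36°S:
f = 2Ω sin φ = 2 × 7.29×10⁻⁵ × sin 36° = 8.57×10⁻⁵ s⁻¹
Pressure gradient: |∂P/∂n| = 400 Pa / 417000 m = 9.59×10⁻⁴ Pa/m
Geostrophic balance (pressure-gradient force = Coriolis force):
V_g = (1/(fρ)) |∂P/∂n| = 9.59×10⁻⁴ / (8.57×10⁻⁵ × 1.12) = 9.99 m/s
Converting: 9.99 m/s × 3.6 = 36.0 km/h

36.0 km/h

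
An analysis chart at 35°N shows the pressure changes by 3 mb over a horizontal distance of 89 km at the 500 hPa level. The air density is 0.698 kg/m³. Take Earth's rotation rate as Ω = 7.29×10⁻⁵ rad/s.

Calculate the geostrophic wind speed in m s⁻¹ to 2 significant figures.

Coriolis parameter at 35°N:
f = 2Ω sin φ = 2 × 7.29×10⁻⁵ × sin 35° = 8.36×10⁻⁵ s⁻¹
Pressure gradient: |∂P/∂n| = 300 Pa / 89000 m = 3.37×10⁻³ Pa/m
Geostrophic balance (pressure-gradient force = Coriolis force):
V_g = (1/(fρ)) |∂P/∂n| = 3.37×10⁻³ / (8.36×10⁻⁵ × 0.698) = 57.7 m/s

58 m s⁻¹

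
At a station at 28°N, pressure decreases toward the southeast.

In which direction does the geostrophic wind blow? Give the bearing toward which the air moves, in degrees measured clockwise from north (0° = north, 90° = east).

225°

The pressure-gradient force points toward the southeast (bearing 135°).
Geostrophic balance: in the Northern Hemisphere the Coriolis force deflects motion to the right, so the geostrophic wind blows 90° to the right of the pressure-gradient force (low pressure on the left).
Rotating 135° by 90° clockwise gives 225° — the wind blows toward the southwest.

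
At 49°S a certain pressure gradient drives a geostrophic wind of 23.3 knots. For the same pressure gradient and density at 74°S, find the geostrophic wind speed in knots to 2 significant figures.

18 knots

With the same pressure gradient and density, V_g ∝ 1/f ∝ 1/sin φ.
V₂ = V₁ · sin φ₁ / sin φ₂ = 23.3 × sin 49° / sin 74°
V₂ = 23.3 × 0.7547/0.9613 = 18 knots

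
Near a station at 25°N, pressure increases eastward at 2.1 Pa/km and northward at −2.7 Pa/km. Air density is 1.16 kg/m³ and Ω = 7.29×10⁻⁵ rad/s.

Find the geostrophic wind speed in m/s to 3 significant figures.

Coriolis parameter at 25°N:
f = 2Ω sin φ = 2 × 7.29×10⁻⁵ × sin 25° = 6.16×10⁻⁵ s⁻¹
Component geostrophic relations (x east, y north):
u_g = −(1/(fρ)) ∂P/∂y,  v_g = (1/(fρ)) ∂P/∂x
u_g = −(−2.7×10⁻³)/(6.16×10⁻⁵ × 1.16) = 37.8 m/s;  v_g = (2.1×10⁻³)/(6.16×10⁻⁵ × 1.16) = 29.4 m/s
|V_g| = √(u_g² + v_g²) = 47.9 m/s

47.9 m/s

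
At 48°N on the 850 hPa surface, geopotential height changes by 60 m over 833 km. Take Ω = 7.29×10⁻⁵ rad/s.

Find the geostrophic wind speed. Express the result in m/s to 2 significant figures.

6.5 m/s

Coriolis parameter at 48°N:
f = 2Ω sin φ = 2 × 7.29×10⁻⁵ × sin 48° = 1.08×10⁻⁴ s⁻¹
Height gradient: |∂Z/∂n| = 60 m / 833000 m = 7.20×10⁻⁵
On a pressure surface, geostrophic balance gives V_g = (g/f)|∂Z/∂n|:
V_g = 9.81 × 7.20×10⁻⁵ / 1.08×10⁻⁴ = 6.52 m/s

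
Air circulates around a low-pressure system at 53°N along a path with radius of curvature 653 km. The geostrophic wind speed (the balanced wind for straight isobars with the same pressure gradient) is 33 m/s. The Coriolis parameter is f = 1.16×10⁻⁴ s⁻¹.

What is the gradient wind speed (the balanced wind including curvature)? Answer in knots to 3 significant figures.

Around a low, centrifugal force acts outward with Coriolis, so pressure-gradient force balances both:
(1/ρ)|∂P/∂n| = fV + V²/R  →  V² + fR·V − fR·V_g = 0
With fR = 1.16×10⁻⁴ × 653×10³ m = 75.7 m/s:
V = [−fR + √((fR)² + 4 fR V_g)]/2 = [−75.7 + √(75.7² + 4×75.7×33)]/2 = 24.8 m/s
Subgeostrophic (V < V_g = 33 m/s), as expected around a low.
Converting: 24.8 m/s × 1.944 = 48.3 knots

48.3 knots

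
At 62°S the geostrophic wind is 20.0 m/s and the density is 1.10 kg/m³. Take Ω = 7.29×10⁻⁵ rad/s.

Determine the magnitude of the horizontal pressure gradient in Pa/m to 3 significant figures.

2.83×10⁻³ Pa/m

Coriolis parameter at 62°S:
f = 2Ω sin φ = 2 × 7.29×10⁻⁵ × sin 62° = 1.29×10⁻⁴ s⁻¹
Geostrophic balance rearranged: |∂P/∂n| = f ρ V_g
|∂P/∂n| = 1.29×10⁻⁴ × 1.10 × 20.0 = 2.83×10⁻³ Pa/m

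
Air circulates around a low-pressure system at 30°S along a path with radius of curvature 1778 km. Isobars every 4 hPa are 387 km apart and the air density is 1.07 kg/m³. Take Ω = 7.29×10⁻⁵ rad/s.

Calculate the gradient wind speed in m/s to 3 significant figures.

Coriolis parameter at 30°S:
f = 2Ω sin φ = 2 × 7.29×10⁻⁵ × sin 30° = 7.29×10⁻⁵ s⁻¹
Pressure gradient: |∂P/∂n| = 400 Pa / 387000 m = 1.03×10⁻³ Pa/m
Geostrophic speed: V_g = |∂P/∂n|/(fρ) = 1.03×10⁻³/(7.29×10⁻⁵ × 1.07) = 13.3 m/s
Around a low, centrifugal force acts outward with Coriolis, so pressure-gradient force balances both:
(1/ρ)|∂P/∂n| = fV + V²/R  →  V² + fR·V − fR·V_g = 0
With fR = 7.29×10⁻⁵ × 1778×10³ m = 130 m/s:
V = [−fR + √((fR)² + 4 fR V_g)]/2 = [−130 + √(130² + 4×130×13.3)]/2 = 12.1 m/s
Subgeostrophic (V < V_g = 13.3 m/s), as expected around a low.

12.1 m/s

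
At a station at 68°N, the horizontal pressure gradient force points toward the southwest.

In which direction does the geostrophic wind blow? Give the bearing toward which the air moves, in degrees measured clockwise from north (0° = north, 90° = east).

The pressure-gradient force points toward the southwest (bearing 225°).
Geostrophic balance: in the Northern Hemisphere the Coriolis force deflects motion to the right, so the geostrophic wind blows 90° to the right of the pressure-gradient force (low pressure on the left).
Rotating 225° by 90° clockwise gives 315° — the wind blows toward the northwest.

315°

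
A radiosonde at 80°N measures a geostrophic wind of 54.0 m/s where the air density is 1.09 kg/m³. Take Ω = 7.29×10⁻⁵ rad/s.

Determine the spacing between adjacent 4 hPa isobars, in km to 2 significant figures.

Coriolis parameter at 80°N:
f = 2Ω sin φ = 2 × 7.29×10⁻⁵ × sin 80° = 1.44×10⁻⁴ s⁻¹
Geostrophic balance rearranged: |∂P/∂n| = f ρ V_g
|∂P/∂n| = 1.44×10⁻⁴ × 1.09 × 54.0 = 8.45×10⁻³ Pa/m
Isobar spacing: Δn = ΔP/|∂P/∂n| = 400 Pa / 8.45×10⁻³ Pa/m = 47329 m ≈ 47 km

47 km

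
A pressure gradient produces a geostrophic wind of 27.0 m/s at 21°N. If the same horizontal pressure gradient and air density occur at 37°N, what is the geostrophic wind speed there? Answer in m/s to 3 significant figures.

16.1 m/s

With the same pressure gradient and density, V_g ∝ 1/f ∝ 1/sin φ.
V₂ = V₁ · sin φ₁ / sin φ₂ = 27.0 × sin 21° / sin 37°
V₂ = 27.0 × 0.3584/0.6018 = 16.1 m/s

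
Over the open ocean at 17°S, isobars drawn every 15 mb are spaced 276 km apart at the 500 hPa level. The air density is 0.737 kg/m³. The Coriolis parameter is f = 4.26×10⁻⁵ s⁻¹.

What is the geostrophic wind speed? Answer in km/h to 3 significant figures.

Pressure gradient: |∂P/∂n| = 1500 Pa / 276000 m = 5.43×10⁻³ Pa/m
Geostrophic balance (pressure-gradient force = Coriolis force):
V_g = (1/(fρ)) |∂P/∂n| = 5.43×10⁻³ / (4.26×10⁻⁵ × 0.737) = 173 m/s
Converting: 173 m/s × 3.6 = 623 km/h

623 km/h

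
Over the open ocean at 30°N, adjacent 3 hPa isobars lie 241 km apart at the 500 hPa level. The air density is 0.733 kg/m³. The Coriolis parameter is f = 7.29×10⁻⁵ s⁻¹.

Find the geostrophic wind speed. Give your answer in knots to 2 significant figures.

Pressure gradient: |∂P/∂n| = 300 Pa / 241000 m = 1.24×10⁻³ Pa/m
Geostrophic balance (pressure-gradient force = Coriolis force):
V_g = (1/(fρ)) |∂P/∂n| = 1.24×10⁻³ / (7.29×10⁻⁵ × 0.733) = 23.3 m/s
Converting: 23.3 m/s × 1.944 = 45 knots

45 knots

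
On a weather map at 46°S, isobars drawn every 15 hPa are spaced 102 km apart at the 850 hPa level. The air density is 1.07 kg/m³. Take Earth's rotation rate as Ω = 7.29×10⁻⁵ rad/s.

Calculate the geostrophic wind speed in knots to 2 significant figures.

Coriolis parameter at 46°S:
f = 2Ω sin φ = 2 × 7.29×10⁻⁵ × sin 46° = 1.05×10⁻⁴ s⁻¹
Pressure gradient: |∂P/∂n| = 1500 Pa / 102000 m = 1.47×10⁻² Pa/m
Geostrophic balance (pressure-gradient force = Coriolis force):
V_g = (1/(fρ)) |∂P/∂n| = 1.47×10⁻² / (1.05×10⁻⁴ × 1.07) = 131 m/s
Converting: 131 m/s × 1.944 = 250 knots

250 knots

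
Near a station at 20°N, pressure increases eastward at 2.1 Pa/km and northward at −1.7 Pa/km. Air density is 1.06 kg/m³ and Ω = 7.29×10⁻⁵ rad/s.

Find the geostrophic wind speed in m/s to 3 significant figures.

Coriolis parameter at 20°N:
f = 2Ω sin φ = 2 × 7.29×10⁻⁵ × sin 20° = 4.99×10⁻⁵ s⁻¹
Component geostrophic relations (x east, y north):
u_g = −(1/(fρ)) ∂P/∂y,  v_g = (1/(fρ)) ∂P/∂x
u_g = −(−1.7×10⁻³)/(4.99×10⁻⁵ × 1.06) = 32.2 m/s;  v_g = (2.1×10⁻³)/(4.99×10⁻⁵ × 1.06) = 39.7 m/s
|V_g| = √(u_g² + v_g²) = 51.1 m/s

51.1 m/s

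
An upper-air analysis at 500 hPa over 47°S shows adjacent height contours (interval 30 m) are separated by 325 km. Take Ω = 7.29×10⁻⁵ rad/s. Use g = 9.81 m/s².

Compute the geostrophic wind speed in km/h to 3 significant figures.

30.6 km/h

Coriolis parameter at 47°S:
f = 2Ω sin φ = 2 × 7.29×10⁻⁵ × sin 47° = 1.07×10⁻⁴ s⁻¹
Height gradient: |∂Z/∂n| = 30 m / 325000 m = 9.23×10⁻⁵
On a pressure surface, geostrophic balance gives V_g = (g/f)|∂Z/∂n|:
V_g = 9.81 × 9.23×10⁻⁵ / 1.07×10⁻⁴ = 8.49 m/s
Converting: 8.49 m/s × 3.6 = 30.6 km/h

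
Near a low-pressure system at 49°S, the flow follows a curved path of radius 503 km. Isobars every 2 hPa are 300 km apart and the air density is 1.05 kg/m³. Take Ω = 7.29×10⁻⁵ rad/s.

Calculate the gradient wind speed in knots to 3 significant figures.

Coriolis parameter at 49°S:
f = 2Ω sin φ = 2 × 7.29×10⁻⁵ × sin 49° = 1.10×10⁻⁴ s⁻¹
Pressure gradient: |∂P/∂n| = 200 Pa / 300000 m = 6.67×10⁻⁴ Pa/m
Geostrophic speed: V_g = |∂P/∂n|/(fρ) = 6.67×10⁻⁴/(1.10×10⁻⁴ × 1.05) = 5.77 m/s
Around a low, centrifugal force acts outward with Coriolis, so pressure-gradient force balances both:
(1/ρ)|∂P/∂n| = fV + V²/R  →  V² + fR·V − fR·V_g = 0
With fR = 1.10×10⁻⁴ × 503×10³ m = 55.3 m/s:
V = [−fR + √((fR)² + 4 fR V_g)]/2 = [−55.3 + √(55.3² + 4×55.3×5.77)]/2 = 5.27 m/s
Subgeostrophic (V < V_g = 5.77 m/s), as expected around a low.
Converting: 5.27 m/s × 1.944 = 10.2 knots

10.2 knots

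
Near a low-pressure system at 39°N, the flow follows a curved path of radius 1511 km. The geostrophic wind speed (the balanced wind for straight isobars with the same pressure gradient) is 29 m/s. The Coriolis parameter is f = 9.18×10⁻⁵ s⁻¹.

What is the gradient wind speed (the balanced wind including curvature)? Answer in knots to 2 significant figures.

48 knots

Around a low, centrifugal force acts outward with Coriolis, so pressure-gradient force balances both:
(1/ρ)|∂P/∂n| = fV + V²/R  →  V² + fR·V − fR·V_g = 0
With fR = 9.18×10⁻⁵ × 1511×10³ m = 139 m/s:
V = [−fR + √((fR)² + 4 fR V_g)]/2 = [−139 + √(139² + 4×139×29)]/2 = 24.6 m/s
Subgeostrophic (V < V_g = 29 m/s), as expected around a low.
Converting: 24.6 m/s × 1.944 = 48 knots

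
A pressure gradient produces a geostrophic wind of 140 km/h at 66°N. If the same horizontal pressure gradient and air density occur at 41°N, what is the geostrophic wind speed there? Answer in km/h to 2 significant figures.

With the same pressure gradient and density, V_g ∝ 1/f ∝ 1/sin φ.
V₂ = V₁ · sin φ₁ / sin φ₂ = 140 × sin 66° / sin 41°
V₂ = 140 × 0.9135/0.6561 = 190 km/h

190 km/h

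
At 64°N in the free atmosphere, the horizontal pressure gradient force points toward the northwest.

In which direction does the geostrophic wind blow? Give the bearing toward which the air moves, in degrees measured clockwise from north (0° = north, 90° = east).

045°

The pressure-gradient force points toward the northwest (bearing 315°).
Geostrophic balance: in the Northern Hemisphere the Coriolis force deflects motion to the right, so the geostrophic wind blows 90° to the right of the pressure-gradient force (low pressure on the left).
Rotating 315° by 90° clockwise gives 045° — the wind blows toward the northeast.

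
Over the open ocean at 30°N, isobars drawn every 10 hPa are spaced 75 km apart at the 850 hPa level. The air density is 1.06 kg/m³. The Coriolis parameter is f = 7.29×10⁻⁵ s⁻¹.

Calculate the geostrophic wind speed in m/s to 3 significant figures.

Pressure gradient: |∂P/∂n| = 1000 Pa / 75000 m = 1.33×10⁻² Pa/m
Geostrophic balance (pressure-gradient force = Coriolis force):
V_g = (1/(fρ)) |∂P/∂n| = 1.33×10⁻² / (7.29×10⁻⁵ × 1.06) = 173 m/s

173 m/s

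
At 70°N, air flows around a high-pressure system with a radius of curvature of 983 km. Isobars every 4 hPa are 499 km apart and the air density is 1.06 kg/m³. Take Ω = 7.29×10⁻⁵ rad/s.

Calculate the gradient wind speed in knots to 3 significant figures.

Coriolis parameter at 70°N:
f = 2Ω sin φ = 2 × 7.29×10⁻⁵ × sin 70° = 1.37×10⁻⁴ s⁻¹
Pressure gradient: |∂P/∂n| = 400 Pa / 499000 m = 8.02×10⁻⁴ Pa/m
Geostrophic speed: V_g = |∂P/∂n|/(fρ) = 8.02×10⁻⁴/(1.37×10⁻⁴ × 1.06) = 5.52 m/s
Around a high, pressure-gradient force acts outward with centrifugal, so Coriolis balances both:
fV = (1/ρ)|∂P/∂n| + V²/R  →  V² − fR·V + fR·V_g = 0
With fR = 1.37×10⁻⁴ × 983×10³ m = 135 m/s:
V = [fR − √((fR)² − 4 fR V_g)]/2 = [135 − √(135² − 4×135×5.52)]/2 = 5.77 m/s
Supergeostrophic (V > V_g = 5.52 m/s), as expected around a high.
Converting: 5.77 m/s × 1.944 = 11.2 knots

11.2 knots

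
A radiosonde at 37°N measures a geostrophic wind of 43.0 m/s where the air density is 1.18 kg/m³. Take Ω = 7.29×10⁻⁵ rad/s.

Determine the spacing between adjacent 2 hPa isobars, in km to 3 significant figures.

44.9 km

Coriolis parameter at 37°N:
f = 2Ω sin φ = 2 × 7.29×10⁻⁵ × sin 37° = 8.77×10⁻⁵ s⁻¹
Geostrophic balance rearranged: |∂P/∂n| = f ρ V_g
|∂P/∂n| = 8.77×10⁻⁵ × 1.18 × 43.0 = 4.45×10⁻³ Pa/m
Isobar spacing: Δn = ΔP/|∂P/∂n| = 200 Pa / 4.45×10⁻³ Pa/m = 44922 m ≈ 44.9 km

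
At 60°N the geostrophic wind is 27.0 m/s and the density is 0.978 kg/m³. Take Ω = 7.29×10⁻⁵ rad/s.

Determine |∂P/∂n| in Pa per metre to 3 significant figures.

Coriolis parameter at 60°N:
f = 2Ω sin φ = 2 × 7.29×10⁻⁵ × sin 60° = 1.26×10⁻⁴ s⁻¹
Geostrophic balance rearranged: |∂P/∂n| = f ρ V_g
|∂P/∂n| = 1.26×10⁻⁴ × 0.978 × 27.0 = 3.33×10⁻³ Pa/m

3.33×10⁻³ Pa/m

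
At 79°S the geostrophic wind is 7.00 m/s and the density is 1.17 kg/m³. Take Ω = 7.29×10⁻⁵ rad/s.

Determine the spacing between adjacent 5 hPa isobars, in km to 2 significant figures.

Coriolis parameter at 79°S:
f = 2Ω sin φ = 2 × 7.29×10⁻⁵ × sin 79° = 1.43×10⁻⁴ s⁻¹
Geostrophic balance rearranged: |∂P/∂n| = f ρ V_g
|∂P/∂n| = 1.43×10⁻⁴ × 1.17 × 7.00 = 1.17×10⁻³ Pa/m
Isobar spacing: Δn = ΔP/|∂P/∂n| = 500 Pa / 1.17×10⁻³ Pa/m = 426562 m ≈ 430 km

430 km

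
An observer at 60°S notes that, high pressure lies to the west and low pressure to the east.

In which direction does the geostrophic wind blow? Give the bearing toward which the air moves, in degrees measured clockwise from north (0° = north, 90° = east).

000°

The pressure-gradient force points toward the east (bearing 090°).
Geostrophic balance: in the Southern Hemisphere the Coriolis force deflects motion to the left, so the geostrophic wind blows 90° to the left of the pressure-gradient force (low pressure on the right).
Rotating 090° by 90° counterclockwise gives 000° — the wind blows toward the north.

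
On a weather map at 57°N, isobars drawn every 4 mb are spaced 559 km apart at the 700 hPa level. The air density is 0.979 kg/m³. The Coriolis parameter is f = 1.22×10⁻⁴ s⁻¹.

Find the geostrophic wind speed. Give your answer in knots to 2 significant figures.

12 knots

Pressure gradient: |∂P/∂n| = 400 Pa / 559000 m = 7.16×10⁻⁴ Pa/m
Geostrophic balance (pressure-gradient force = Coriolis force):
V_g = (1/(fρ)) |∂P/∂n| = 7.16×10⁻⁴ / (1.22×10⁻⁴ × 0.979) = 5.99 m/s
Converting: 5.99 m/s × 1.944 = 12 knots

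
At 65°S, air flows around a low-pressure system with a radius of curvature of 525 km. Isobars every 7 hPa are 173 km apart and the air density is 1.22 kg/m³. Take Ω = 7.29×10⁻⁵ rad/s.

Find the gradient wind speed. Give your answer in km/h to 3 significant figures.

70.5 km/h

Coriolis parameter at 65°S:
f = 2Ω sin φ = 2 × 7.29×10⁻⁵ × sin 65° = 1.32×10⁻⁴ s⁻¹
Pressure gradient: |∂P/∂n| = 700 Pa / 173000 m = 4.05×10⁻³ Pa/m
Geostrophic speed: V_g = |∂P/∂n|/(fρ) = 4.05×10⁻³/(1.32×10⁻⁴ × 1.22) = 25.1 m/s
Around a low, centrifugal force acts outward with Coriolis, so pressure-gradient force balances both:
(1/ρ)|∂P/∂n| = fV + V²/R  →  V² + fR·V − fR·V_g = 0
With fR = 1.32×10⁻⁴ × 525×10³ m = 69.4 m/s:
V = [−fR + √((fR)² + 4 fR V_g)]/2 = [−69.4 + √(69.4² + 4×69.4×25.1)]/2 = 19.6 m/s
Subgeostrophic (V < V_g = 25.1 m/s), as expected around a low.
Converting: 19.6 m/s × 3.6 = 70.5 km/h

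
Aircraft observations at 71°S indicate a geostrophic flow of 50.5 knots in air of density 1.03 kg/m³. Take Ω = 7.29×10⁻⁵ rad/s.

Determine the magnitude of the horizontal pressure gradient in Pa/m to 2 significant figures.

3.7×10⁻³ Pa/m

Coriolis parameter at 71°S:
f = 2Ω sin φ = 2 × 7.29×10⁻⁵ × sin 71° = 1.38×10⁻⁴ s⁻¹
Wind speed in SI: 50.5 knots = 26.0 m/s
Geostrophic balance rearranged: |∂P/∂n| = f ρ V_g
|∂P/∂n| = 1.38×10⁻⁴ × 1.03 × 26.0 = 3.69×10⁻³ Pa/m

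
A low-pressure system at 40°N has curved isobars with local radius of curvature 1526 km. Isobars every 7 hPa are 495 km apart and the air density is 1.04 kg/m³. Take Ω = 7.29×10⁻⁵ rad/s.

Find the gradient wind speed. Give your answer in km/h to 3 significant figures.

47.8 km/h

Coriolis parameter at 40°N:
f = 2Ω sin φ = 2 × 7.29×10⁻⁵ × sin 40° = 9.37×10⁻⁵ s⁻¹
Pressure gradient: |∂P/∂n| = 700 Pa / 495000 m = 1.41×10⁻³ Pa/m
Geostrophic speed: V_g = |∂P/∂n|/(fρ) = 1.41×10⁻³/(9.37×10⁻⁵ × 1.04) = 14.5 m/s
Around a low, centrifugal force acts outward with Coriolis, so pressure-gradient force balances both:
(1/ρ)|∂P/∂n| = fV + V²/R  →  V² + fR·V − fR·V_g = 0
With fR = 9.37×10⁻⁵ × 1526×10³ m = 143 m/s:
V = [−fR + √((fR)² + 4 fR V_g)]/2 = [−143 + √(143² + 4×143×14.5)]/2 = 13.3 m/s
Subgeostrophic (V < V_g = 14.5 m/s), as expected around a low.
Converting: 13.3 m/s × 3.6 = 47.8 km/h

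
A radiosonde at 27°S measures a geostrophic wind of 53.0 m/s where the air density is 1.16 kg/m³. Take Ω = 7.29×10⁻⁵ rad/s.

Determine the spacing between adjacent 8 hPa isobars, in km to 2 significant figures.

200 km

Coriolis parameter at 27°S:
f = 2Ω sin φ = 2 × 7.29×10⁻⁵ × sin 27° = 6.62×10⁻⁵ s⁻¹
Geostrophic balance rearranged: |∂P/∂n| = f ρ V_g
|∂P/∂n| = 6.62×10⁻⁵ × 1.16 × 53.0 = 4.07×10⁻³ Pa/m
Isobar spacing: Δn = ΔP/|∂P/∂n| = 800 Pa / 4.07×10⁻³ Pa/m = 196586 m ≈ 200 km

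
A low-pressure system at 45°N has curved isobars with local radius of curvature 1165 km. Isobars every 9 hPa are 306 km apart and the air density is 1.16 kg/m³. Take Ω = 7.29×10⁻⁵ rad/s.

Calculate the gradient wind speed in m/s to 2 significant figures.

Coriolis parameter at 45°N:
f = 2Ω sin φ = 2 × 7.29×10⁻⁵ × sin 45° = 1.03×10⁻⁴ s⁻¹
Pressure gradient: |∂P/∂n| = 900 Pa / 306000 m = 2.94×10⁻³ Pa/m
Geostrophic speed: V_g = |∂P/∂n|/(fρ) = 2.94×10⁻³/(1.03×10⁻⁴ × 1.16) = 24.6 m/s
Around a low, centrifugal force acts outward with Coriolis, so pressure-gradient force balances both:
(1/ρ)|∂P/∂n| = fV + V²/R  →  V² + fR·V − fR·V_g = 0
With fR = 1.03×10⁻⁴ × 1165×10³ m = 120 m/s:
V = [−fR + √((fR)² + 4 fR V_g)]/2 = [−120 + √(120² + 4×120×24.6)]/2 = 20.9 m/s
Subgeostrophic (V < V_g = 24.6 m/s), as expected around a low.

21 m/s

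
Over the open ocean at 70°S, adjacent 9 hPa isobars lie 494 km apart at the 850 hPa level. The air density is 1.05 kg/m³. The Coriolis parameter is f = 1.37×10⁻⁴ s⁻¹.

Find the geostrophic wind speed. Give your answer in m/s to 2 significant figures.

Pressure gradient: |∂P/∂n| = 900 Pa / 494000 m = 1.82×10⁻³ Pa/m
Geostrophic balance (pressure-gradient force = Coriolis force):
V_g = (1/(fρ)) |∂P/∂n| = 1.82×10⁻³ / (1.37×10⁻⁴ × 1.05) = 12.7 m/s

13 m/s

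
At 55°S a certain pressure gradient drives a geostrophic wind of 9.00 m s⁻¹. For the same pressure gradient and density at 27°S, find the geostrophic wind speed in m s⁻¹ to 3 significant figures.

16.2 m s⁻¹

With the same pressure gradient and density, V_g ∝ 1/f ∝ 1/sin φ.
V₂ = V₁ · sin φ₁ / sin φ₂ = 9.00 × sin 55° / sin 27°
V₂ = 9.00 × 0.8192/0.4540 = 16.2 m s⁻¹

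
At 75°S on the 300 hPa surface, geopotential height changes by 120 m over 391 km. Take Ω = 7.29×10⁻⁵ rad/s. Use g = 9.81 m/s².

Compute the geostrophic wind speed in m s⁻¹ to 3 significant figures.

Coriolis parameter at 75°S:
f = 2Ω sin φ = 2 × 7.29×10⁻⁵ × sin 75° = 1.41×10⁻⁴ s⁻¹
Height gradient: |∂Z/∂n| = 120 m / 391000 m = 3.07×10⁻⁴
On a pressure surface, geostrophic balance gives V_g = (g/f)|∂Z/∂n|:
V_g = 9.81 × 3.07×10⁻⁴ / 1.41×10⁻⁴ = 21.4 m/s

21.4 m s⁻¹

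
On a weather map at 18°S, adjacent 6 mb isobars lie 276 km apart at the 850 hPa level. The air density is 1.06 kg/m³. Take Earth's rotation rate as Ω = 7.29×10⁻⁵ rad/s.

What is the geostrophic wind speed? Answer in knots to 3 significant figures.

88.5 knots

Coriolis parameter at 18°S:
f = 2Ω sin φ = 2 × 7.29×10⁻⁵ × sin 18° = 4.51×10⁻⁵ s⁻¹
Pressure gradient: |∂P/∂n| = 600 Pa / 276000 m = 2.17×10⁻³ Pa/m
Geostrophic balance (pressure-gradient force = Coriolis force):
V_g = (1/(fρ)) |∂P/∂n| = 2.17×10⁻³ / (4.51×10⁻⁵ × 1.06) = 45.5 m/s
Converting: 45.5 m/s × 1.944 = 88.5 knots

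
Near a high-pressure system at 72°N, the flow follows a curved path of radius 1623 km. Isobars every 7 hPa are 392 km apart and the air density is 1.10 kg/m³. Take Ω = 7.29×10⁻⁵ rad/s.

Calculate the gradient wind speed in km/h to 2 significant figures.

45 km/h

Coriolis parameter at 72°N:
f = 2Ω sin φ = 2 × 7.29×10⁻⁵ × sin 72° = 1.39×10⁻⁴ s⁻¹
Pressure gradient: |∂P/∂n| = 700 Pa / 392000 m = 1.79×10⁻³ Pa/m
Geostrophic speed: V_g = |∂P/∂n|/(fρ) = 1.79×10⁻³/(1.39×10⁻⁴ × 1.10) = 11.7 m/s
Around a high, pressure-gradient force acts outward with centrifugal, so Coriolis balances both:
fV = (1/ρ)|∂P/∂n| + V²/R  →  V² − fR·V + fR·V_g = 0
With fR = 1.39×10⁻⁴ × 1623×10³ m = 225 m/s:
V = [fR − √((fR)² − 4 fR V_g)]/2 = [225 − √(225² − 4×225×11.7)]/2 = 12.4 m/s
Supergeostrophic (V > V_g = 11.7 m/s), as expected around a high.
Converting: 12.4 m/s × 3.6 = 45 km/h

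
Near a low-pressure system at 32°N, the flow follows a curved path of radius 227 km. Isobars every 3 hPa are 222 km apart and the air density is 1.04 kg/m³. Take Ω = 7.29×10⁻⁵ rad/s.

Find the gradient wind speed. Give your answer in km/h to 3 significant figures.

Coriolis parameter at 32°N:
f = 2Ω sin φ = 2 × 7.29×10⁻⁵ × sin 32° = 7.73×10⁻⁵ s⁻¹
Pressure gradient: |∂P/∂n| = 300 Pa / 222000 m = 1.35×10⁻³ Pa/m
Geostrophic speed: V_g = |∂P/∂n|/(fρ) = 1.35×10⁻³/(7.73×10⁻⁵ × 1.04) = 16.8 m/s
Around a low, centrifugal force acts outward with Coriolis, so pressure-gradient force balances both:
(1/ρ)|∂P/∂n| = fV + V²/R  →  V² + fR·V − fR·V_g = 0
With fR = 7.73×10⁻⁵ × 227×10³ m = 17.5 m/s:
V = [−fR + √((fR)² + 4 fR V_g)]/2 = [−17.5 + √(17.5² + 4×17.5×16.8)]/2 = 10.5 m/s
Subgeostrophic (V < V_g = 16.8 m/s), as expected around a low.
Converting: 10.5 m/s × 3.6 = 37.9 km/h

37.9 km/h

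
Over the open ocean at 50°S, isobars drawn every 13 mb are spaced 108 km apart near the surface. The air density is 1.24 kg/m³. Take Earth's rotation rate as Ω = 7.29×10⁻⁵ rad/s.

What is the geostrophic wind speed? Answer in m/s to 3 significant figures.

86.9 m/s

Coriolis parameter at 50°S:
f = 2Ω sin φ = 2 × 7.29×10⁻⁵ × sin 50° = 1.12×10⁻⁴ s⁻¹
Pressure gradient: |∂P/∂n| = 1300 Pa / 108000 m = 1.20×10⁻² Pa/m
Geostrophic balance (pressure-gradient force = Coriolis force):
V_g = (1/(fρ)) |∂P/∂n| = 1.20×10⁻² / (1.12×10⁻⁴ × 1.24) = 86.9 m/s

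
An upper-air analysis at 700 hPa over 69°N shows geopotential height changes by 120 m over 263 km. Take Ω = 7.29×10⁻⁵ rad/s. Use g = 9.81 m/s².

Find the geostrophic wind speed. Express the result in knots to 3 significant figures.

63.9 knots

Coriolis parameter at 69°N:
f = 2Ω sin φ = 2 × 7.29×10⁻⁵ × sin 69° = 1.36×10⁻⁴ s⁻¹
Height gradient: |∂Z/∂n| = 120 m / 263000 m = 4.56×10⁻⁴
On a pressure surface, geostrophic balance gives V_g = (g/f)|∂Z/∂n|:
V_g = 9.81 × 4.56×10⁻⁴ / 1.36×10⁻⁴ = 32.9 m/s
Converting: 32.9 m/s × 1.944 = 63.9 knots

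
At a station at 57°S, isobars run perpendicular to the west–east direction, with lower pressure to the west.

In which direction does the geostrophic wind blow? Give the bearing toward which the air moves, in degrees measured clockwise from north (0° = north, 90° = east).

The pressure-gradient force points toward the west (bearing 270°).
Geostrophic balance: in the Southern Hemisphere the Coriolis force deflects motion to the left, so the geostrophic wind blows 90° to the left of the pressure-gradient force (low pressure on the right).
Rotating 270° by 90° counterclockwise gives 180° — the wind blows toward the south.

180°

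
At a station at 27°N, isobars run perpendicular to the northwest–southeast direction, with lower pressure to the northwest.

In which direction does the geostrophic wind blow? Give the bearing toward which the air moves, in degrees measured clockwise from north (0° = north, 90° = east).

The pressure-gradient force points toward the northwest (bearing 315°).
Geostrophic balance: in the Northern Hemisphere the Coriolis force deflects motion to the right, so the geostrophic wind blows 90° to the right of the pressure-gradient force (low pressure on the left).
Rotating 315° by 90° clockwise gives 045° — the wind blows toward the northeast.

045°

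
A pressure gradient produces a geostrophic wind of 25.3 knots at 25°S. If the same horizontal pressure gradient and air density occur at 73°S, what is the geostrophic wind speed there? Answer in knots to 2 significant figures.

11 knots

With the same pressure gradient and density, V_g ∝ 1/f ∝ 1/sin φ.
V₂ = V₁ · sin φ₁ / sin φ₂ = 25.3 × sin 25° / sin 73°
V₂ = 25.3 × 0.4226/0.9563 = 11 knots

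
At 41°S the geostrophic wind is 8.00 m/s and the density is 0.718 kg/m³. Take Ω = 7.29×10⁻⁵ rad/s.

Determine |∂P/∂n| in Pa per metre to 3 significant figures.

Coriolis parameter at 41°S:
f = 2Ω sin φ = 2 × 7.29×10⁻⁵ × sin 41° = 9.57×10⁻⁵ s⁻¹
Geostrophic balance rearranged: |∂P/∂n| = f ρ V_g
|∂P/∂n| = 9.57×10⁻⁵ × 0.718 × 8.00 = 5.49×10⁻⁴ Pa/m

5.49×10⁻⁴ Pa/m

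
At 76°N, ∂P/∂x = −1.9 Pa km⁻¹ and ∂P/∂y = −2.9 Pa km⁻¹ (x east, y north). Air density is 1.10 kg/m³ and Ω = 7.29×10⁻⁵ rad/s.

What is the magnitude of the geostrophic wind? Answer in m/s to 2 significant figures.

Coriolis parameter at 76°N:
f = 2Ω sin φ = 2 × 7.29×10⁻⁵ × sin 76° = 1.41×10⁻⁴ s⁻¹
Component geostrophic relations (x east, y north):
u_g = −(1/(fρ)) ∂P/∂y,  v_g = (1/(fρ)) ∂P/∂x
u_g = −(−2.9×10⁻³)/(1.41×10⁻⁴ × 1.10) = 18.6 m/s;  v_g = (−1.9×10⁻³)/(1.41×10⁻⁴ × 1.10) = −12.2 m/s
|V_g| = √(u_g² + v_g²) = 22.3 m/s

22 m/s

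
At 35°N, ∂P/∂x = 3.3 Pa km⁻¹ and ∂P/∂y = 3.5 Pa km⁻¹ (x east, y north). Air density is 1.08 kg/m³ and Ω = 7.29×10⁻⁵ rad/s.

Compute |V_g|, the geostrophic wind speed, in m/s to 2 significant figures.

Coriolis parameter at 35°N:
f = 2Ω sin φ = 2 × 7.29×10⁻⁵ × sin 35° = 8.36×10⁻⁵ s⁻¹
Component geostrophic relations (x east, y north):
u_g = −(1/(fρ)) ∂P/∂y,  v_g = (1/(fρ)) ∂P/∂x
u_g = −(3.5×10⁻³)/(8.36×10⁻⁵ × 1.08) = −38.8 m/s;  v_g = (3.3×10⁻³)/(8.36×10⁻⁵ × 1.08) = 36.5 m/s
|V_g| = √(u_g² + v_g²) = 53.3 m/s

53 m/s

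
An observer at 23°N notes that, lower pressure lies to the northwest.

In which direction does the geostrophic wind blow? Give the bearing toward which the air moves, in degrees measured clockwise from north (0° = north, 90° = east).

The pressure-gradient force points toward the northwest (bearing 315°).
Geostrophic balance: in the Northern Hemisphere the Coriolis force deflects motion to the right, so the geostrophic wind blows 90° to the right of the pressure-gradient force (low pressure on the left).
Rotating 315° by 90° clockwise gives 045° — the wind blows toward the northeast.

045°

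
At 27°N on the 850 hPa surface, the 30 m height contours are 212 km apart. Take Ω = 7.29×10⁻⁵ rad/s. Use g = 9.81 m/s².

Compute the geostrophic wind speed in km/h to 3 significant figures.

75.5 km/h

Coriolis parameter at 27°N:
f = 2Ω sin φ = 2 × 7.29×10⁻⁵ × sin 27° = 6.62×10⁻⁵ s⁻¹
Height gradient: |∂Z/∂n| = 30 m / 212000 m = 1.42×10⁻⁴
On a pressure surface, geostrophic balance gives V_g = (g/f)|∂Z/∂n|:
V_g = 9.81 × 1.42×10⁻⁴ / 6.62×10⁻⁵ = 21.0 m/s
Converting: 21.0 m/s × 3.6 = 75.5 km/h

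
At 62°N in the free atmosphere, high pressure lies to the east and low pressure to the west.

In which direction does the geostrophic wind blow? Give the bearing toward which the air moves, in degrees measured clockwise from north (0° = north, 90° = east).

000°

The pressure-gradient force points toward the west (bearing 270°).
Geostrophic balance: in the Northern Hemisphere the Coriolis force deflects motion to the right, so the geostrophic wind blows 90° to the right of the pressure-gradient force (low pressure on the left).
Rotating 270° by 90° clockwise gives 000° — the wind blows toward the north.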